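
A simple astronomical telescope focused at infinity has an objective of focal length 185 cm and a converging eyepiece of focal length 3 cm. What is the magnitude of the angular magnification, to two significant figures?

62

|M| = f_obj/|f_eye| = 185/3 = 61.667.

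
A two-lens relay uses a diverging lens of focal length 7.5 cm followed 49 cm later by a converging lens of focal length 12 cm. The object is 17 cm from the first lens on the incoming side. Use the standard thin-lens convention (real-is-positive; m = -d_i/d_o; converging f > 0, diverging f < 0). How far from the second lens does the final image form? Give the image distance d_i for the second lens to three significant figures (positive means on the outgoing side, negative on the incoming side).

Applying the thin-lens equation to the first lens, 1/(-7.5) = 1/17 + 1/d_i1, which gives d_i1 = -5.204 cm.
The intermediate image is virtual, 5.204 cm to the left of lens 1, so d_o2 = L - d_i1 = 49 - (-5.204) = 54.204 cm.
Applying the thin-lens equation again with f_2 = 12 cm and d_o2 = 54.204 cm gives d_i2 = 15.412 cm.

15.4 cm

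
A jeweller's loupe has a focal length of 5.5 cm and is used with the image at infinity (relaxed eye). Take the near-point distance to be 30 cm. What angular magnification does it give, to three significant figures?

5.45

M = D/f = 30/5.5 = 5.455.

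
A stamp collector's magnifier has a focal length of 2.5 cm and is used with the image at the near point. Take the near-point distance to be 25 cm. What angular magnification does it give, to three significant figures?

11.0

M = 1 + D/f = 1 + 25/2.5 = 11.000.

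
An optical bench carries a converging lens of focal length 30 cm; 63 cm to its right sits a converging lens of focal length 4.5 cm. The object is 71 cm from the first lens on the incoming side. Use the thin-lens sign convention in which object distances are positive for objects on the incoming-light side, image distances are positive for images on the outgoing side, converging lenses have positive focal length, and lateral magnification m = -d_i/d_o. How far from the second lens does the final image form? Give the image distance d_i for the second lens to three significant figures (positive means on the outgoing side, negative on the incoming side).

7.59 cm

First lens: d_i1 = 1/(1/30 - 1/71) = 51.951 cm.
The intermediate image is 51.951 cm to the right of lens 1, so d_o2 = L - d_i1 = 63 - 51.951 = 11.049 cm.
Second lens: d_i2 = 1/(1/4.5 - 1/(11.049)) = 7.592 cm.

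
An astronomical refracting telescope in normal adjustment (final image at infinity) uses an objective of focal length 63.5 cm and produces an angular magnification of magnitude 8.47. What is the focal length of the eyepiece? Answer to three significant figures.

7.50 cm

|M| = f_obj/f_eye, so f_eye = f_obj/|M| = 63.5/8.47 = 7.497 cm.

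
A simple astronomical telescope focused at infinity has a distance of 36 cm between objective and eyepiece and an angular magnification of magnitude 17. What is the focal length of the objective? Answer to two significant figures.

In normal adjustment the tube length equals f_obj + f_eye and |M| = f_obj/f_eye.
So f_obj = 17 f_eye and 17 f_eye + f_eye = 36 cm, giving f_eye = 36/18 = 2.000 cm and f_obj = 34.000 cm.

34 cm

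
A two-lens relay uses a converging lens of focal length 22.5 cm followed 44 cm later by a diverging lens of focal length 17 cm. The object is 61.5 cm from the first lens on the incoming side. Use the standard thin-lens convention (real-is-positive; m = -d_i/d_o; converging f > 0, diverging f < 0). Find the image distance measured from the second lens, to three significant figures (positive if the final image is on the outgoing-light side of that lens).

-5.68 cm

Lens 1: 1/d_i1 = 1/f_1 - 1/d_o1 = 1/22.5 - 1/61.5 = 0.02818 cm^-1, so d_i1 = 35.481 cm.
Object distance for lens 2: d_o2 = 44 - 35.481 = 8.519 cm.
Lens 2: 1/d_i2 = 1/f_2 - 1/d_o2 = 1/(-17) - 1/(8.519) = -0.17621 cm^-1, so d_i2 = -5.675 cm.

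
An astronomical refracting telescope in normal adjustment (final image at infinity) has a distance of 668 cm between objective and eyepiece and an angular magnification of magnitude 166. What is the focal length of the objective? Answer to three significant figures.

In normal adjustment the tube length equals f_obj + f_eye and |M| = f_obj/f_eye.
So f_obj = 166 f_eye and 166 f_eye + f_eye = 668 cm, giving f_eye = 668/167 = 4.000 cm and f_obj = 664.000 cm.

664 cm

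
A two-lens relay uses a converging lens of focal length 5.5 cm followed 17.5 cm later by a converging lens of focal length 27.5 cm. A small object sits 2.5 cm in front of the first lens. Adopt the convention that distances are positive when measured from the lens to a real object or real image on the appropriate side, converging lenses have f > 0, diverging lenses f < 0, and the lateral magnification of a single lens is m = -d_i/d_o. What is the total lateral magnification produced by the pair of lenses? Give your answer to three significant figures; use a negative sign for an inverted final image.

9.31

Applying the thin-lens equation to the first lens, 1/5.5 = 1/2.5 + 1/d_i1, which gives d_i1 = -4.583 cm.
Its lateral magnification is m_1 = -d_i1/d_o1 = -(-4.583)/2.5 = 1.8333.
The intermediate image is virtual, 4.583 cm to the left of lens 1, so d_o2 = L - d_i1 = 17.5 - (-4.583) = 22.083 cm.
Applying the thin-lens equation again with f_2 = 27.5 cm and d_o2 = 22.083 cm gives d_i2 = -112.115 cm.
m_2 = -(-112.115)/(22.083) = 5.0769.
The system's lateral magnification is m_1 m_2 = (1.8333)(5.0769) = 9.3077.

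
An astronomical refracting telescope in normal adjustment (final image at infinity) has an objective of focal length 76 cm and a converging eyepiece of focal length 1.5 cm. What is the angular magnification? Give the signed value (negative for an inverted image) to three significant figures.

M = -f_obj/f_eye = -76/(1.5) = -50.667.

-50.7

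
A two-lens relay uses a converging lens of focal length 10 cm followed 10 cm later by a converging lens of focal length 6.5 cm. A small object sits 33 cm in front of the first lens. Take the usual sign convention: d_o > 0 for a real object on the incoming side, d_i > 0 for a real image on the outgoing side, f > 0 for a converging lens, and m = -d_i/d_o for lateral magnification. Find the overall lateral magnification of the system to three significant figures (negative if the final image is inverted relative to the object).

-0.261

Applying the thin-lens equation to the first lens, 1/10 = 1/33 + 1/d_i1, which gives d_i1 = 14.348 cm.
Its lateral magnification is m_1 = -d_i1/d_o1 = -(14.348)/33 = -0.4348.
Since 14.348 cm > 10 cm, the first image lies past the second lens and serves as a virtual object: d_o2 = L - d_i1 = -4.348 cm.
Applying the thin-lens equation again with f_2 = 6.5 cm and d_o2 = -4.348 cm gives d_i2 = 2.605 cm.
m_2 = -(2.605)/(-4.348) = 0.5992.
Total m = m_1 x m_2 = (-0.4348)(0.5992) = -0.2605.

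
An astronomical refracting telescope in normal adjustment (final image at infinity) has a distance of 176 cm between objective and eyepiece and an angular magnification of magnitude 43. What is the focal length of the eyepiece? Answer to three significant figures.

In normal adjustment the tube length equals f_obj + f_eye and |M| = f_obj/f_eye.
So f_obj = 43 f_eye and 43 f_eye + f_eye = 176 cm, giving f_eye = 176/44 = 4.000 cm and f_obj = 172.000 cm.

4.00 cm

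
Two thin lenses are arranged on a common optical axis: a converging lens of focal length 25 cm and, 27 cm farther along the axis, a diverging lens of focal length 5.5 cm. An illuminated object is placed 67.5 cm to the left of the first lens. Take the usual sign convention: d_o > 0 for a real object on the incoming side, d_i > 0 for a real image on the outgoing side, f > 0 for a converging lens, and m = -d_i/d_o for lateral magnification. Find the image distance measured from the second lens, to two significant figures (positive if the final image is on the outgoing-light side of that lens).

-9.7 cm

Lens 1: 1/d_i1 = 1/f_1 - 1/d_o1 = 1/25 - 1/67.5 = 0.02519 cm^-1, so d_i1 = 39.706 cm.
This image would form 39.706 cm past lens 1, i.e. 12.706 cm beyond lens 2, so it is a virtual object for lens 2: d_o2 = 27 - 39.706 = -12.706 cm.
Lens 2: 1/d_i2 = 1/f_2 - 1/d_o2 = 1/(-5.5) - 1/(-12.706) = -0.10311 cm^-1, so d_i2 = -9.698 cm.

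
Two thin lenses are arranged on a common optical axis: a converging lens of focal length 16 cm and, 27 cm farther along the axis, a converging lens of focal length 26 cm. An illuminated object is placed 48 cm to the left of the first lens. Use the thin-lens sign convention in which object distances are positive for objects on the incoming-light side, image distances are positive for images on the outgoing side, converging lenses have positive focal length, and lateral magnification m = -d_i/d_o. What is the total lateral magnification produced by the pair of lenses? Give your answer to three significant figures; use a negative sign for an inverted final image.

-0.565

Lens 1: 1/d_i1 = 1/f_1 - 1/d_o1 = 1/16 - 1/48 = 0.04167 cm^-1, so d_i1 = 24.000 cm.
m_1 = -(24.000)/48 = -0.5000.
That image sits 3.000 cm in front of the second lens, so d_o2 = 3.000 cm.
Lens 2: 1/d_i2 = 1/f_2 - 1/d_o2 = 1/26 - 1/(3.000) = -0.29487 cm^-1, so d_i2 = -3.391 cm.
m_2 = -(-3.391)/(3.000) = 1.1304.
The system's lateral magnification is m_1 m_2 = (-0.5000)(1.1304) = -0.5652.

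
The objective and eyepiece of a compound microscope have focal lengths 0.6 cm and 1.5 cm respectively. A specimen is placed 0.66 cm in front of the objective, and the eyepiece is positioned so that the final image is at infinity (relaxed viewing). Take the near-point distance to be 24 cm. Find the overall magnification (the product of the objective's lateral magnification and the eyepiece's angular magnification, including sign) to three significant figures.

Objective: 1/d_i = 1/f_obj - 1/d_o = 1/0.6 - 1/0.66 = 0.15152 cm^-1, so d_i = 6.600 cm.
m_obj = -d_i/d_o = -6.600/0.66 = -10.000.
Eyepiece angular magnification (image at infinity): M_eye = D/f_e = 24/1.5 = 16.000.
Overall M = m_obj x M_eye = (-10.000)(16.000) = -160.00.

-160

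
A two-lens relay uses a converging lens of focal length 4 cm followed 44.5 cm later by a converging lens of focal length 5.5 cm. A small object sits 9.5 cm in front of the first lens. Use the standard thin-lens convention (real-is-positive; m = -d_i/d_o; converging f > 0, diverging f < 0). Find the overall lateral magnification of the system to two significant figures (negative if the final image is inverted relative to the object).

0.12

First lens: d_i1 = 1/(1/4 - 1/9.5) = 6.909 cm.
m_1 = -(6.909)/9.5 = -0.7273.
Object distance for lens 2: d_o2 = 44.5 - 6.909 = 37.591 cm.
Second lens: d_i2 = 1/(1/5.5 - 1/(37.591)) = 6.443 cm.
m_2 = -(6.443)/(37.591) = -0.1714.
The system's lateral magnification is m_1 m_2 = (-0.7273)(-0.1714) = 0.1246.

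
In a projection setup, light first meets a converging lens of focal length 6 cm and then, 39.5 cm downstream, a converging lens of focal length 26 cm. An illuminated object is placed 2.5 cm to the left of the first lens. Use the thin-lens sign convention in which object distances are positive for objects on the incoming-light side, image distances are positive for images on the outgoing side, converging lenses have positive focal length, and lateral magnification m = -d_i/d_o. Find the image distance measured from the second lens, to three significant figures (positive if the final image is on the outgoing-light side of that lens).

64.0 cm

Applying the thin-lens equation to the first lens, 1/6 = 1/2.5 + 1/d_i1, which gives d_i1 = -4.286 cm.
With d_i1 < 0 the first image is virtual and lies on the object side; the object distance for lens 2 is d_o2 = 39.5 - (-4.286) = 43.786 cm.
Applying the thin-lens equation again with f_2 = 26 cm and d_o2 = 43.786 cm gives d_i2 = 64.008 cm.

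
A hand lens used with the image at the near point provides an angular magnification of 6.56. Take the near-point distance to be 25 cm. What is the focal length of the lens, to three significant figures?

For the image at the near point, M = 1 + D/f.
f = D/(M - 1) = 25/(6.56 - 1) = 4.496 cm.

4.50 cm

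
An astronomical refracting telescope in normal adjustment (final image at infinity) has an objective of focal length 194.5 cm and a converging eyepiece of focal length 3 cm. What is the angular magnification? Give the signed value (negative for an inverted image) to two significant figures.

-65

M = -f_obj/f_eye = -194.5/(3) = -64.833.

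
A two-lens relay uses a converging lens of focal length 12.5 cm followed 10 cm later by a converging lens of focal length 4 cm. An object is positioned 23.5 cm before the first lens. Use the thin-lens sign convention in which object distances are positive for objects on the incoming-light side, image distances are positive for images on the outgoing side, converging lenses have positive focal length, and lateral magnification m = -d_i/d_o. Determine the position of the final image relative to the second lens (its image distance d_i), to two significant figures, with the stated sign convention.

First lens: d_i1 = 1/(1/12.5 - 1/23.5) = 26.705 cm.
Since 26.705 cm > 10 cm, the first image lies past the second lens and serves as a virtual object: d_o2 = L - d_i1 = -16.705 cm.
Second lens: d_i2 = 1/(1/4 - 1/(-16.705)) = 3.227 cm.

3.2 cm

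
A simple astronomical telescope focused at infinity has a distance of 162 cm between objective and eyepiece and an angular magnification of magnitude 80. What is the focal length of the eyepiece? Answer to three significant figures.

2.00 cm

In normal adjustment the tube length equals f_obj + f_eye and |M| = f_obj/f_eye.
So f_obj = 80 f_eye and 80 f_eye + f_eye = 162 cm, giving f_eye = 162/81 = 2.000 cm and f_obj = 160.000 cm.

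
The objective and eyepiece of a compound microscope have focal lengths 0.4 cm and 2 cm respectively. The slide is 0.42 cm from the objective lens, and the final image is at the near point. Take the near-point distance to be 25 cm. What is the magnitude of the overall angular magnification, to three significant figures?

270

Objective: 1/d_i = 1/f_obj - 1/d_o = 1/0.4 - 1/0.42 = 0.11905 cm^-1, so d_i = 8.400 cm.
m_obj = -d_i/d_o = -8.400/0.42 = -20.000.
Eyepiece angular magnification (image at near point): M_eye = 1 + D/f_e = 1 + 25/2 = 13.500.
Overall M = m_obj x M_eye = (-20.000)(13.500) = -270.00.
|M| = 270.00.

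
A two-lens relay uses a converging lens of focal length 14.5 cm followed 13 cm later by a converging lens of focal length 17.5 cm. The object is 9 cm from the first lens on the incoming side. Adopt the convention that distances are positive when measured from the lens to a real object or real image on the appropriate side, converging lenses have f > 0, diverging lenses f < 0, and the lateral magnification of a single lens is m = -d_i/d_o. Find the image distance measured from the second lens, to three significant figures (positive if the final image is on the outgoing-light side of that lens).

First lens: d_i1 = 1/(1/14.5 - 1/9) = -23.727 cm.
The intermediate image is virtual, 23.727 cm to the left of lens 1, so d_o2 = L - d_i1 = 13 - (-23.727) = 36.727 cm.
Second lens: d_i2 = 1/(1/17.5 - 1/(36.727)) = 33.428 cm.

33.4 cm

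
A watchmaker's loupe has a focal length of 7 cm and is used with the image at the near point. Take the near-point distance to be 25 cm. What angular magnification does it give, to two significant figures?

4.6

M = 1 + D/f = 1 + 25/7 = 4.571.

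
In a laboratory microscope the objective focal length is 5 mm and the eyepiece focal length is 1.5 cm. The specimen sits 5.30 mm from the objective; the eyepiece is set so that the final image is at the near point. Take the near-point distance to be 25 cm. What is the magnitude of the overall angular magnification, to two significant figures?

290

Convert to cm: f_obj = 5 mm = 0.5 cm; d_o = 5.30 mm = 0.53 cm.
Objective: 1/d_i = 1/f_obj - 1/d_o = 1/0.5 - 1/0.53 = 0.11321 cm^-1, so d_i = 8.833 cm.
m_obj = -d_i/d_o = -8.833/0.53 = -16.667.
Eyepiece angular magnification (image at near point): M_eye = 1 + D/f_e = 1 + 25/1.5 = 17.667.
Overall M = m_obj x M_eye = (-16.667)(17.667) = -294.44.
|M| = 294.44.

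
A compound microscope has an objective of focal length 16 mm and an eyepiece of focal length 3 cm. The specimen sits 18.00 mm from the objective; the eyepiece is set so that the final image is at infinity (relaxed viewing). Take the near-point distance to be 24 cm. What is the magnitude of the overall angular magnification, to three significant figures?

64.0

Convert to cm: f_obj = 16 mm = 1.6 cm; d_o = 18.00 mm = 1.80 cm.
Objective: 1/d_i = 1/f_obj - 1/d_o = 1/1.6 - 1/1.80 = 0.06944 cm^-1, so d_i = 14.400 cm.
m_obj = -d_i/d_o = -14.400/1.80 = -8.000.
Eyepiece angular magnification (image at infinity): M_eye = D/f_e = 24/3 = 8.000.
Overall M = m_obj x M_eye = (-8.000)(8.000) = -64.00.
|M| = 64.00.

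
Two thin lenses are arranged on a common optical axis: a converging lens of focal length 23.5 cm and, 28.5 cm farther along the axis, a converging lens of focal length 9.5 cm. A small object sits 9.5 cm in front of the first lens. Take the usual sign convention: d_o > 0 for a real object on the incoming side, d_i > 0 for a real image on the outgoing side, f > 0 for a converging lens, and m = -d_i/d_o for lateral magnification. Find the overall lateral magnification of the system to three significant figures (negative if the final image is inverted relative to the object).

-0.456

Applying the thin-lens equation to the first lens, 1/23.5 = 1/9.5 + 1/d_i1, which gives d_i1 = -15.946 cm.
Its lateral magnification is m_1 = -d_i1/d_o1 = -(-15.946)/9.5 = 1.6786.
With d_i1 < 0 the first image is virtual and lies on the object side; the object distance for lens 2 is d_o2 = 28.5 - (-15.946) = 44.446 cm.
Applying the thin-lens equation again with f_2 = 9.5 cm and d_o2 = 44.446 cm gives d_i2 = 12.083 cm.
m_2 = -(12.083)/(44.446) = -0.2718.
Overall magnification: m = m_1 m_2 = -0.4563.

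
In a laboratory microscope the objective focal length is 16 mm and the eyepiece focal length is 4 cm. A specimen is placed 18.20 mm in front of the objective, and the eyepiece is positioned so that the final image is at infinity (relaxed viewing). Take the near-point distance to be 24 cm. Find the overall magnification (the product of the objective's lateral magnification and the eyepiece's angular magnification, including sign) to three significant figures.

Convert to cm: f_obj = 16 mm = 1.6 cm; d_o = 18.20 mm = 1.82 cm.
Objective: 1/d_i = 1/f_obj - 1/d_o = 1/1.6 - 1/1.82 = 0.07555 cm^-1, so d_i = 13.236 cm.
m_obj = -d_i/d_o = -13.236/1.82 = -7.273.
Eyepiece angular magnification (image at infinity): M_eye = D/f_e = 24/4 = 6.000.
Overall M = m_obj x M_eye = (-7.273)(6.000) = -43.64.

-43.6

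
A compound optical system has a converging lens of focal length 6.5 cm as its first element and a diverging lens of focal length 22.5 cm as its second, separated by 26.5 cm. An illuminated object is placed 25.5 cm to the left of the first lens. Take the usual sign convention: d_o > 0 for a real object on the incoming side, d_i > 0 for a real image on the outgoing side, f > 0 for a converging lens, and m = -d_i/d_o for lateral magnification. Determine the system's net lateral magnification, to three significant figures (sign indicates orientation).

First lens: d_i1 = 1/(1/6.5 - 1/25.5) = 8.724 cm.
m_1 = -(8.724)/25.5 = -0.3421.
The intermediate image is 8.724 cm to the right of lens 1, so d_o2 = L - d_i1 = 26.5 - 8.724 = 17.776 cm.
Second lens: d_i2 = 1/(1/(-22.5) - 1/(17.776)) = -9.931 cm.
m_2 = -(-9.931)/(17.776) = 0.5586.
Overall magnification: m = m_1 m_2 = -0.1911.

-0.191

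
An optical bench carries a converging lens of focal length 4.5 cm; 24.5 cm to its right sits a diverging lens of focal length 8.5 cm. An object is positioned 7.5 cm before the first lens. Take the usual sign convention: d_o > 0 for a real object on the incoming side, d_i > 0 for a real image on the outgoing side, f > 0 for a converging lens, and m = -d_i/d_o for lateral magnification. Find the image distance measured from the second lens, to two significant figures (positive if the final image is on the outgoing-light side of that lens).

-5.2 cm

Applying the thin-lens equation to the first lens, 1/4.5 = 1/7.5 + 1/d_i1, which gives d_i1 = 11.250 cm.
Object distance for lens 2: d_o2 = 24.5 - 11.250 = 13.250 cm.
Applying the thin-lens equation again with f_2 = -8.5 cm and d_o2 = 13.250 cm gives d_i2 = -5.178 cm.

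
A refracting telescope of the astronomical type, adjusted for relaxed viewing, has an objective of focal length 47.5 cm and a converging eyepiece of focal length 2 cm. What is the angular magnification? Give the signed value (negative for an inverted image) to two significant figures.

M = -f_obj/f_eye = -47.5/(2) = -23.750.

-24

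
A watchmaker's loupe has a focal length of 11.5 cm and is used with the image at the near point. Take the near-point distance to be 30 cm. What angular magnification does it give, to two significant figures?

M = 1 + D/f = 1 + 30/11.5 = 3.609.

3.6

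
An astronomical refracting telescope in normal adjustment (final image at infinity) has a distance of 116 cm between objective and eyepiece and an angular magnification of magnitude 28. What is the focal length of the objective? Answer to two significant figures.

110 cm

In normal adjustment the tube length equals f_obj + f_eye and |M| = f_obj/f_eye.
So f_obj = 28 f_eye and 28 f_eye + f_eye = 116 cm, giving f_eye = 116/29 = 4.000 cm and f_obj = 112.000 cm.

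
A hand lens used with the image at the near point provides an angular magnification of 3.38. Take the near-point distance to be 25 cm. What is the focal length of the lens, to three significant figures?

10.5 cm

For the image at the near point, M = 1 + D/f.
f = D/(M - 1) = 25/(3.38 - 1) = 10.504 cm.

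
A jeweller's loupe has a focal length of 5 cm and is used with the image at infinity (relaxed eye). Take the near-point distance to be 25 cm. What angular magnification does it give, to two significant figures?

5.0

M = D/f = 25/5 = 5.000.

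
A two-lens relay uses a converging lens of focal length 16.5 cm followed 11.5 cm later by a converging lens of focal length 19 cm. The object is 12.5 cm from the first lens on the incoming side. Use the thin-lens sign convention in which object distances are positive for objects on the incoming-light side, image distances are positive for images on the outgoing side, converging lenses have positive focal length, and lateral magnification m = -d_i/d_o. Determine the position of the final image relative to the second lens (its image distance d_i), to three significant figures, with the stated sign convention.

Applying the thin-lens equation to the first lens, 1/16.5 = 1/12.5 + 1/d_i1, which gives d_i1 = -51.562 cm.
The intermediate image is virtual, 51.562 cm to the left of lens 1, so d_o2 = L - d_i1 = 11.5 - (-51.562) = 63.062 cm.
Applying the thin-lens equation again with f_2 = 19 cm and d_o2 = 63.062 cm gives d_i2 = 27.193 cm.

27.2 cm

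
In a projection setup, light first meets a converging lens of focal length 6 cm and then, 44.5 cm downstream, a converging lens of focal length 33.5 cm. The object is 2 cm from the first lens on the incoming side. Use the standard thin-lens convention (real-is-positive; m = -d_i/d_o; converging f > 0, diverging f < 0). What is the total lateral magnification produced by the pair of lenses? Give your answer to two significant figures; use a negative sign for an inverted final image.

-3.6

Lens 1: 1/d_i1 = 1/f_1 - 1/d_o1 = 1/6 - 1/2 = -0.33333 cm^-1, so d_i1 = -3.000 cm.
m_1 = -(-3.000)/2 = 1.5000.
The intermediate image is virtual, 3.000 cm to the left of lens 1, so d_o2 = L - d_i1 = 44.5 - (-3.000) = 47.500 cm.
Lens 2: 1/d_i2 = 1/f_2 - 1/d_o2 = 1/33.5 - 1/(47.500) = 0.00880 cm^-1, so d_i2 = 113.661 cm.
m_2 = -(113.661)/(47.500) = -2.3929.
Total m = m_1 x m_2 = (1.5000)(-2.3929) = -3.5893.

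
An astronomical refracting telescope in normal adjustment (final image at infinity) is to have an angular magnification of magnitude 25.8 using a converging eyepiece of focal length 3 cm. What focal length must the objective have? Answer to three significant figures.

|M| = f_obj/|f_eye|, so f_obj = |M| x |f_eye| = 25.8 x 3 = 77.400 cm.

77.4 cm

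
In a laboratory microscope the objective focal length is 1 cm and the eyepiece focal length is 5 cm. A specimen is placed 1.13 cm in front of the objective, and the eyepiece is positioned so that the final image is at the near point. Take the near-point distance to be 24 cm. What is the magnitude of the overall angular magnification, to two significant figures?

Objective: 1/d_i = 1/f_obj - 1/d_o = 1/1 - 1/1.13 = 0.11504 cm^-1, so d_i = 8.692 cm.
m_obj = -d_i/d_o = -8.692/1.13 = -7.692.
Eyepiece angular magnification (image at near point): M_eye = 1 + D/f_e = 1 + 24/5 = 5.800.
Overall M = m_obj x M_eye = (-7.692)(5.800) = -44.62.
|M| = 44.62.

45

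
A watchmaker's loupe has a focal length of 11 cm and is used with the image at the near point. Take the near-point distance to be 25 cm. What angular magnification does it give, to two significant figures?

3.3

M = 1 + D/f = 1 + 25/11 = 3.273.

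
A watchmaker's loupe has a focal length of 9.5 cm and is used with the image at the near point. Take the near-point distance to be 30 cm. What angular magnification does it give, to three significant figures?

4.16

M = 1 + D/f = 1 + 30/9.5 = 4.158.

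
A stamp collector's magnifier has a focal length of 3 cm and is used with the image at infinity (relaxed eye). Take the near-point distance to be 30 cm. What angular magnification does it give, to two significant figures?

M = D/f = 30/3 = 10.000.

10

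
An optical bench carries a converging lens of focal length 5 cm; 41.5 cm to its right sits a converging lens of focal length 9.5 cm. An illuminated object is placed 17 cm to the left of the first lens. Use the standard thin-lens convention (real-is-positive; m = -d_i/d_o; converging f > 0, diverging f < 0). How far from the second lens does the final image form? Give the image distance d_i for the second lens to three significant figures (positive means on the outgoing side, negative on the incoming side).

First lens: d_i1 = 1/(1/5 - 1/17) = 7.083 cm.
Object distance for lens 2: d_o2 = 41.5 - 7.083 = 34.417 cm.
Second lens: d_i2 = 1/(1/9.5 - 1/(34.417)) = 13.122 cm.

13.1 cm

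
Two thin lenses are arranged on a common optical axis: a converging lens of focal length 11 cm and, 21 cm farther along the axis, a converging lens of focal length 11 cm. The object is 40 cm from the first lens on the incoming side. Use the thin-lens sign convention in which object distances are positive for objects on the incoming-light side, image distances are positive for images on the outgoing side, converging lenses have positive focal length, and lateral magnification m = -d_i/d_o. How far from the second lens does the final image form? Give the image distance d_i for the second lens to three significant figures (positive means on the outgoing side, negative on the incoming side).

-12.4 cm

Applying the thin-lens equation to the first lens, 1/11 = 1/40 + 1/d_i1, which gives d_i1 = 15.172 cm.
That image sits 5.828 cm in front of the second lens, so d_o2 = 5.828 cm.
Applying the thin-lens equation again with f_2 = 11 cm and d_o2 = 5.828 cm gives d_i2 = -12.393 cm.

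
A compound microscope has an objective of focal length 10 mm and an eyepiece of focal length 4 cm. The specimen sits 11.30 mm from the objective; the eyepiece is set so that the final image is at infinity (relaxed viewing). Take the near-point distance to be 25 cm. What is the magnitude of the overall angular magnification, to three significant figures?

Convert to cm: f_obj = 10 mm = 1 cm; d_o = 11.30 mm = 1.13 cm.
Objective: 1/d_i = 1/f_obj - 1/d_o = 1/1 - 1/1.13 = 0.11504 cm^-1, so d_i = 8.692 cm.
m_obj = -d_i/d_o = -8.692/1.13 = -7.692.
Eyepiece angular magnification (image at infinity): M_eye = D/f_e = 25/4 = 6.250.
Overall M = m_obj x M_eye = (-7.692)(6.250) = -48.08.
|M| = 48.08.

48.1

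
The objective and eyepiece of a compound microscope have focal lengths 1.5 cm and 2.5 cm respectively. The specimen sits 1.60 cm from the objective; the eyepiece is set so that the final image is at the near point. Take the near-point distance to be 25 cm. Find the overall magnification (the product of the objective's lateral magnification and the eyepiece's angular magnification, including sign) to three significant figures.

-165

Objective: 1/d_i = 1/f_obj - 1/d_o = 1/1.5 - 1/1.60 = 0.04167 cm^-1, so d_i = 24.000 cm.
m_obj = -d_i/d_o = -24.000/1.60 = -15.000.
Eyepiece angular magnification (image at near point): M_eye = 1 + D/f_e = 1 + 25/2.5 = 11.000.
Overall M = m_obj x M_eye = (-15.000)(11.000) = -165.00.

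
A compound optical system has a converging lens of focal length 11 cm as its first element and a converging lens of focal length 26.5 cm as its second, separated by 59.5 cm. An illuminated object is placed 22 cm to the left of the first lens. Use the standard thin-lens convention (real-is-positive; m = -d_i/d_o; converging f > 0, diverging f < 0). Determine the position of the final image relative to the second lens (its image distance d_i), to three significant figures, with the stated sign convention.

First lens: d_i1 = 1/(1/11 - 1/22) = 22.000 cm.
That image sits 37.500 cm in front of the second lens, so d_o2 = 37.500 cm.
Second lens: d_i2 = 1/(1/26.5 - 1/(37.500)) = 90.341 cm.

90.3 cm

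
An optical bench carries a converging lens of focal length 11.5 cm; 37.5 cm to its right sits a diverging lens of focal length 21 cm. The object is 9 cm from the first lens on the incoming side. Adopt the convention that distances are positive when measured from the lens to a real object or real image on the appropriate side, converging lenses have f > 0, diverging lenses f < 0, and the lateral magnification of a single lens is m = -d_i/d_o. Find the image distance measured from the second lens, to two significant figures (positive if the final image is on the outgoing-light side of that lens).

-17 cm

Applying the thin-lens equation to the first lens, 1/11.5 = 1/9 + 1/d_i1, which gives d_i1 = -41.400 cm.
The intermediate image is virtual, 41.400 cm to the left of lens 1, so d_o2 = L - d_i1 = 37.5 - (-41.400) = 78.900 cm.
Applying the thin-lens equation again with f_2 = -21 cm and d_o2 = 78.900 cm gives d_i2 = -16.586 cm.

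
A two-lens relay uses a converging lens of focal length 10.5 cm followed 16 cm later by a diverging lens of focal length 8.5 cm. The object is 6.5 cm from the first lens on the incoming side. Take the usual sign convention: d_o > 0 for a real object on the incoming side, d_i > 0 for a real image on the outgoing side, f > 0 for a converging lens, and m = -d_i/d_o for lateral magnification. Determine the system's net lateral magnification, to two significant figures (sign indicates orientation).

Applying the thin-lens equation to the first lens, 1/10.5 = 1/6.5 + 1/d_i1, which gives d_i1 = -17.062 cm.
Its lateral magnification is m_1 = -d_i1/d_o1 = -(-17.062)/6.5 = 2.6250.
With d_i1 < 0 the first image is virtual and lies on the object side; the object distance for lens 2 is d_o2 = 16 - (-17.062) = 33.062 cm.
Applying the thin-lens equation again with f_2 = -8.5 cm and d_o2 = 33.062 cm gives d_i2 = -6.762 cm.
m_2 = -(-6.762)/(33.062) = 0.2045.
Total m = m_1 x m_2 = (2.6250)(0.2045) = 0.5368.

0.54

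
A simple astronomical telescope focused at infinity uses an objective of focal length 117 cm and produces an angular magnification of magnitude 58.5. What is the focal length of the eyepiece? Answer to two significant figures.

|M| = f_obj/f_eye, so f_eye = f_obj/|M| = 117/58.5 = 2.000 cm.

2.0 cm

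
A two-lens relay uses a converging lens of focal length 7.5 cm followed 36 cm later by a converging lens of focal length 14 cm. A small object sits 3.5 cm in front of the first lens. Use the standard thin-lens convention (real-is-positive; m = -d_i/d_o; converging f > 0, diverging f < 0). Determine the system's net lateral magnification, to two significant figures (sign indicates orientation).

Lens 1: 1/d_i1 = 1/f_1 - 1/d_o1 = 1/7.5 - 1/3.5 = -0.15238 cm^-1, so d_i1 = -6.563 cm.
m_1 = -(-6.563)/3.5 = 1.8750.
The intermediate image is virtual, 6.563 cm to the left of lens 1, so d_o2 = L - d_i1 = 36 - (-6.563) = 42.562 cm.
Lens 2: 1/d_i2 = 1/f_2 - 1/d_o2 = 1/14 - 1/(42.562) = 0.04793 cm^-1, so d_i2 = 20.862 cm.
m_2 = -(20.862)/(42.562) = -0.4902.
Total m = m_1 x m_2 = (1.8750)(-0.4902) = -0.9190.

-0.92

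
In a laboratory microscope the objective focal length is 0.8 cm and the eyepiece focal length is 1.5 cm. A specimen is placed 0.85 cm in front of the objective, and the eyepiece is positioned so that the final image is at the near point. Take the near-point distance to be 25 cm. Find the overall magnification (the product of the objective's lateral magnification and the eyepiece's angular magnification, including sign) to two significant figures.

-280

Objective: 1/d_i = 1/f_obj - 1/d_o = 1/0.8 - 1/0.85 = 0.07353 cm^-1, so d_i = 13.600 cm.
m_obj = -d_i/d_o = -13.600/0.85 = -16.000.
Eyepiece angular magnification (image at near point): M_eye = 1 + D/f_e = 1 + 25/1.5 = 17.667.
Overall M = m_obj x M_eye = (-16.000)(17.667) = -282.67.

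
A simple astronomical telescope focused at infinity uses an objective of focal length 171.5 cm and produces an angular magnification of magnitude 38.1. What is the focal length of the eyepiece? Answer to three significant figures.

|M| = f_obj/f_eye, so f_eye = f_obj/|M| = 171.5/38.1 = 4.501 cm.

4.50 cm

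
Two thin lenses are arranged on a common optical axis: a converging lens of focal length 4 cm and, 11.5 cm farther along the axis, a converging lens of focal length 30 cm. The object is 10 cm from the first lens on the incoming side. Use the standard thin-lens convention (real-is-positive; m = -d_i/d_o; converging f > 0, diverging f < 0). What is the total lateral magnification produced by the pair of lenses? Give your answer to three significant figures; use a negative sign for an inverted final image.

-0.795

Lens 1: 1/d_i1 = 1/f_1 - 1/d_o1 = 1/4 - 1/10 = 0.15000 cm^-1, so d_i1 = 6.667 cm.
m_1 = -(6.667)/10 = -0.6667.
Object distance for lens 2: d_o2 = 11.5 - 6.667 = 4.833 cm.
Lens 2: 1/d_i2 = 1/f_2 - 1/d_o2 = 1/30 - 1/(4.833) = -0.17356 cm^-1, so d_i2 = -5.762 cm.
m_2 = -(-5.762)/(4.833) = 1.1921.
Total m = m_1 x m_2 = (-0.6667)(1.1921) = -0.7947.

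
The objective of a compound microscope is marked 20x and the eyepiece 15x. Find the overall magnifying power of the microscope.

The overall magnification of a compound microscope is the product of the objective and eyepiece magnifications:
M = M_obj x M_eye = 20 x 15 = 300.

300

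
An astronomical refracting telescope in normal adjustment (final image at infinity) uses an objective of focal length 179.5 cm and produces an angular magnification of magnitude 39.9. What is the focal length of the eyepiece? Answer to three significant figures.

|M| = f_obj/f_eye, so f_eye = f_obj/|M| = 179.5/39.9 = 4.499 cm.

4.50 cm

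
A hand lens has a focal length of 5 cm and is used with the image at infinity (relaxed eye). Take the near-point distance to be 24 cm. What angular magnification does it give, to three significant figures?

4.80

M = D/f = 24/5 = 4.800.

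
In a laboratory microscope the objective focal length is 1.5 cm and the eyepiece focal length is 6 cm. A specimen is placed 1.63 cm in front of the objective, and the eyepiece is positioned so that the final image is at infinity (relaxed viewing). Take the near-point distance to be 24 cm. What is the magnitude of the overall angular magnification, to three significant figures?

46.2

Objective: 1/d_i = 1/f_obj - 1/d_o = 1/1.5 - 1/1.63 = 0.05317 cm^-1, so d_i = 18.808 cm.
m_obj = -d_i/d_o = -18.808/1.63 = -11.538.
Eyepiece angular magnification (image at infinity): M_eye = D/f_e = 24/6 = 4.000.
Overall M = m_obj x M_eye = (-11.538)(4.000) = -46.15.
|M| = 46.15.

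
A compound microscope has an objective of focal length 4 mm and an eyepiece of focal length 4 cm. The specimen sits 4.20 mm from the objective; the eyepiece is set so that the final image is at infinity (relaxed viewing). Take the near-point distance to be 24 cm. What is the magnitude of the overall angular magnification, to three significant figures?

Convert to cm: f_obj = 4 mm = 0.4 cm; d_o = 4.20 mm = 0.42 cm.
Objective: 1/d_i = 1/f_obj - 1/d_o = 1/0.4 - 1/0.42 = 0.11905 cm^-1, so d_i = 8.400 cm.
m_obj = -d_i/d_o = -8.400/0.42 = -20.000.
Eyepiece angular magnification (image at infinity): M_eye = D/f_e = 24/4 = 6.000.
Overall M = m_obj x M_eye = (-20.000)(6.000) = -120.00.
|M| = 120.00.

120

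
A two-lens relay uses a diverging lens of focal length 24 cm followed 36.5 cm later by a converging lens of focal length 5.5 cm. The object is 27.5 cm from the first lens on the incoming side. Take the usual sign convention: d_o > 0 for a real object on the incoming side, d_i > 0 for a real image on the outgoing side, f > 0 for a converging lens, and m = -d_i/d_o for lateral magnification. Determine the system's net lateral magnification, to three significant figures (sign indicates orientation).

-0.0585

First lens: d_i1 = 1/(1/(-24) - 1/27.5) = -12.816 cm.
m_1 = -(-12.816)/27.5 = 0.4660.
The intermediate image is virtual, 12.816 cm to the left of lens 1, so d_o2 = L - d_i1 = 36.5 - (-12.816) = 49.316 cm.
Second lens: d_i2 = 1/(1/5.5 - 1/(49.316)) = 6.190 cm.
m_2 = -(6.190)/(49.316) = -0.1255.
Overall magnification: m = m_1 m_2 = -0.0585.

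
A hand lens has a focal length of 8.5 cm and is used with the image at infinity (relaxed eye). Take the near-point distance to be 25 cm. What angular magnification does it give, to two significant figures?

M = D/f = 25/8.5 = 2.941.

2.9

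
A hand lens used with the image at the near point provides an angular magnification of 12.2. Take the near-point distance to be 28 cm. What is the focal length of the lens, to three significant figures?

For the image at the near point, M = 1 + D/f.
f = D/(M - 1) = 28/(12.2 - 1) = 2.500 cm.

2.50 cm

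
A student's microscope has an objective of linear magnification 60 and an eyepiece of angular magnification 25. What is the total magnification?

1500

The overall magnification of a compound microscope is the product of the objective and eyepiece magnifications:
M = M_obj x M_eye = 60 x 25 = 1500.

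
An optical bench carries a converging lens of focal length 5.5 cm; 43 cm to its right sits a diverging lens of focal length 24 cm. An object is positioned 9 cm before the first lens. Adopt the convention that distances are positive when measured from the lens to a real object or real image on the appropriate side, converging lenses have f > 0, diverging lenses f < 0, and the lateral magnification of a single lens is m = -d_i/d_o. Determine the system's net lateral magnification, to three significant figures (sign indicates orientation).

First lens: d_i1 = 1/(1/5.5 - 1/9) = 14.143 cm.
m_1 = -(14.143)/9 = -1.5714.
Object distance for lens 2: d_o2 = 43 - 14.143 = 28.857 cm.
Second lens: d_i2 = 1/(1/(-24) - 1/(28.857)) = -13.103 cm.
m_2 = -(-13.103)/(28.857) = 0.4541.
The system's lateral magnification is m_1 m_2 = (-1.5714)(0.4541) = -0.7135.

-0.714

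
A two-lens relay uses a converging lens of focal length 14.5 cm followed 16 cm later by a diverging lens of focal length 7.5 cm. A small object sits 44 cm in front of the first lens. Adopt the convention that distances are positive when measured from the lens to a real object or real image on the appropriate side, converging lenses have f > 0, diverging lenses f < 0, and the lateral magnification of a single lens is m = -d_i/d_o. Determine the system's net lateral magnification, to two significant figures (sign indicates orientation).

-2.0

Applying the thin-lens equation to the first lens, 1/14.5 = 1/44 + 1/d_i1, which gives d_i1 = 21.627 cm.
Its lateral magnification is m_1 = -d_i1/d_o1 = -(21.627)/44 = -0.4915.
Since 21.627 cm > 16 cm, the first image lies past the second lens and serves as a virtual object: d_o2 = L - d_i1 = -5.627 cm.
Applying the thin-lens equation again with f_2 = -7.5 cm and d_o2 = -5.627 cm gives d_i2 = 22.534 cm.
m_2 = -(22.534)/(-5.627) = 4.0045.
Total m = m_1 x m_2 = (-0.4915)(4.0045) = -1.9683.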